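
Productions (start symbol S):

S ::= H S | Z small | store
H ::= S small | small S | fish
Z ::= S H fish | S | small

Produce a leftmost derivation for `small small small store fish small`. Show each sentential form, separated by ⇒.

S ⇒ Z small ⇒ S H fish small ⇒ Z small H fish small ⇒ small small H fish small ⇒ small small small S fish small ⇒ small small small store fish small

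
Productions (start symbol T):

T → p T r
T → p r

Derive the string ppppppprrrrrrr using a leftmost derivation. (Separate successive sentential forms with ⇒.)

T ⇒ pTr   [T → p T r]
pTr ⇒ ppTrr   [T → p T r]
ppTrr ⇒ pppTrrr   [T → p T r]
pppTrrr ⇒ ppppTrrrr   [T → p T r]
ppppTrrrr ⇒ pppppTrrrrr   [T → p T r]
pppppTrrrrr ⇒ ppppppTrrrrrr   [T → p T r]
ppppppTrrrrrr ⇒ ppppppprrrrrrr   [T → p r]

T⇒pTr⇒ppTrr⇒pppTrrr⇒ppppTrrrr⇒pppppTrrrrr⇒ppppppTrrrrrr⇒ppppppprrrrrrr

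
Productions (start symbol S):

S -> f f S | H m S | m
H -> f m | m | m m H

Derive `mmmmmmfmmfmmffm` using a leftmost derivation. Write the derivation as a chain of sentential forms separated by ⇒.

S ⇒ HmS ⇒ mmHmS ⇒ mmmmHmS ⇒ mmmmmmHmS ⇒ mmmmmmfmmS ⇒ mmmmmmfmmHmS ⇒ mmmmmmfmmfmmS ⇒ mmmmmmfmmfmmffS ⇒ mmmmmmfmmfmmffm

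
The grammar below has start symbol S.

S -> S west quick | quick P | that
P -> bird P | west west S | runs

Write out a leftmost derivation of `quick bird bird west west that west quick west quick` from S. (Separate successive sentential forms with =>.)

S => quick P => quick bird P => quick bird bird P => quick bird bird west west S => quick bird bird west west S west quick => quick bird bird west west S west quick west quick => quick bird bird west west that west quick west quick

S => quick P   [S -> quick P]
quick P => quick bird P   [P -> bird P]
quick bird P => quick bird bird P   [P -> bird P]
quick bird bird P => quick bird bird west west S   [P -> west west S]
quick bird bird west west S => quick bird bird west west S west quick   [S -> S west quick]
quick bird bird west west S west quick => quick bird bird west west S west quick west quick   [S -> S west quick]
quick bird bird west west S west quick west quick => quick bird bird west west that west quick west quick   [S -> that]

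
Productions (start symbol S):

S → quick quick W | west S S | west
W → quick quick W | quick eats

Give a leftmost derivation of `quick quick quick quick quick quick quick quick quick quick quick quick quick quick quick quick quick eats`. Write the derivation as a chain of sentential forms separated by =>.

S => quick quick W => quick quick quick quick W => quick quick quick quick quick quick W => quick quick quick quick quick quick quick quick W => quick quick quick quick quick quick quick quick quick quick W => quick quick quick quick quick quick quick quick quick quick quick quick W => quick quick quick quick quick quick quick quick quick quick quick quick quick quick W => quick quick quick quick quick quick quick quick quick quick quick quick quick quick quick quick W => quick quick quick quick quick quick quick quick quick quick quick quick quick quick quick quick quick eats

S => quick quick W   [S → quick quick W]
quick quick W => quick quick quick quick W   [W → quick quick W]
quick quick quick quick W => quick quick quick quick quick quick W   [W → quick quick W]
quick quick quick quick quick quick W => quick quick quick quick quick quick quick quick W   [W → quick quick W]
quick quick quick quick quick quick quick quick W => quick quick quick quick quick quick quick quick quick quick W   [W → quick quick W]
quick quick quick quick quick quick quick quick quick quick W => quick quick quick quick quick quick quick quick quick quick quick quick W   [W → quick quick W]
quick quick quick quick quick quick quick quick quick quick quick quick W => quick quick quick quick quick quick quick quick quick quick quick quick quick quick W   [W → quick quick W]
quick quick quick quick quick quick quick quick quick quick quick quick quick quick W => quick quick quick quick quick quick quick quick quick quick quick quick quick quick quick quick W   [W → quick quick W]
quick quick quick quick quick quick quick quick quick quick quick quick quick quick quick quick W => quick quick quick quick quick quick quick quick quick quick quick quick quick quick quick quick quick eats   [W → quick eats]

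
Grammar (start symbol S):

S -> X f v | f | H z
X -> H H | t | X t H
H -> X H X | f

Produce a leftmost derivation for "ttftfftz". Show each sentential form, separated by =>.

S => Hz   [S -> H z]
Hz => XHXz   [H -> X H X]
XHXz => XtHHXz   [X -> X t H]
XtHHXz => XtHtHHXz   [X -> X t H]
XtHtHHXz => ttHtHHXz   [X -> t]
ttHtHHXz => ttftHHXz   [H -> f]
ttftHHXz => ttftfHXz   [H -> f]
ttftfHXz => ttftffXz   [H -> f]
ttftffXz => ttftfftz   [X -> t]

S => Hz => XHXz => XtHHXz => XtHtHHXz => ttHtHHXz => ttftHHXz => ttftfHXz => ttftffXz => ttftfftz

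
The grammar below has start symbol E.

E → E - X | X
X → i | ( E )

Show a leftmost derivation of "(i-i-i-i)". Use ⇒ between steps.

E ⇒ X ⇒ (E) ⇒ (E-X) ⇒ (E-X-X) ⇒ (E-X-X-X) ⇒ (X-X-X-X) ⇒ (i-X-X-X) ⇒ (i-i-X-X) ⇒ (i-i-i-X) ⇒ (i-i-i-i)

E ⇒ X   [E → X]
X ⇒ (E)   [X → ( E )]
(E) ⇒ (E-X)   [E → E - X]
(E-X) ⇒ (E-X-X)   [E → E - X]
(E-X-X) ⇒ (E-X-X-X)   [E → E - X]
(E-X-X-X) ⇒ (X-X-X-X)   [E → X]
(X-X-X-X) ⇒ (i-X-X-X)   [X → i]
(i-X-X-X) ⇒ (i-i-X-X)   [X → i]
(i-i-X-X) ⇒ (i-i-i-X)   [X → i]
(i-i-i-X) ⇒ (i-i-i-i)   [X → i]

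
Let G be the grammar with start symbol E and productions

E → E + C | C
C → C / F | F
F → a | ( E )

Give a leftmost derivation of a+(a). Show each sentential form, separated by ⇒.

E ⇒ E+C ⇒ C+C ⇒ F+C ⇒ a+C ⇒ a+F ⇒ a+(E) ⇒ a+(C) ⇒ a+(F) ⇒ a+(a)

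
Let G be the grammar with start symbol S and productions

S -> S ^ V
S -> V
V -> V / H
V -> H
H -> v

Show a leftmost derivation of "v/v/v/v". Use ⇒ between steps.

S ⇒ V   [S -> V]
V ⇒ V/H   [V -> V / H]
V/H ⇒ V/H/H   [V -> V / H]
V/H/H ⇒ V/H/H/H   [V -> V / H]
V/H/H/H ⇒ H/H/H/H   [V -> H]
H/H/H/H ⇒ v/H/H/H   [H -> v]
v/H/H/H ⇒ v/v/H/H   [H -> v]
v/v/H/H ⇒ v/v/v/H   [H -> v]
v/v/v/H ⇒ v/v/v/v   [H -> v]

S⇒V⇒V/H⇒V/H/H⇒V/H/H/H⇒H/H/H/H⇒v/H/H/H⇒v/v/H/H⇒v/v/v/H⇒v/v/v/v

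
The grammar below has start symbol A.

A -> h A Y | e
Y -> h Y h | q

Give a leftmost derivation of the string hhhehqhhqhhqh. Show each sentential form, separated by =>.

A => hAY => hhAYY => hhhAYYY => hhheYYY => hhhehYhYY => hhhehqhYY => hhhehqhhYhY => hhhehqhhqhY => hhhehqhhqhhYh => hhhehqhhqhhqh

A => hAY   [A -> h A Y]
hAY => hhAYY   [A -> h A Y]
hhAYY => hhhAYYY   [A -> h A Y]
hhhAYYY => hhheYYY   [A -> e]
hhheYYY => hhhehYhYY   [Y -> h Y h]
hhhehYhYY => hhhehqhYY   [Y -> q]
hhhehqhYY => hhhehqhhYhY   [Y -> h Y h]
hhhehqhhYhY => hhhehqhhqhY   [Y -> q]
hhhehqhhqhY => hhhehqhhqhhYh   [Y -> h Y h]
hhhehqhhqhhYh => hhhehqhhqhhqh   [Y -> q]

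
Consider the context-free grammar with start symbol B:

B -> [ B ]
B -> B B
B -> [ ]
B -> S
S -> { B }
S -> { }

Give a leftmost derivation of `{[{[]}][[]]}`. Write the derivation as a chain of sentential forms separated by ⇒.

B ⇒ S ⇒ {B} ⇒ {BB} ⇒ {[B]B} ⇒ {[S]B} ⇒ {[{B}]B} ⇒ {[{[]}]B} ⇒ {[{[]}][B]} ⇒ {[{[]}][[]]}

B ⇒ S   [B -> S]
S ⇒ {B}   [S -> { B }]
{B} ⇒ {BB}   [B -> B B]
{BB} ⇒ {[B]B}   [B -> [ B ]]
{[B]B} ⇒ {[S]B}   [B -> S]
{[S]B} ⇒ {[{B}]B}   [S -> { B }]
{[{B}]B} ⇒ {[{[]}]B}   [B -> [ ]]
{[{[]}]B} ⇒ {[{[]}][B]}   [B -> [ B ]]
{[{[]}][B]} ⇒ {[{[]}][[]]}   [B -> [ ]]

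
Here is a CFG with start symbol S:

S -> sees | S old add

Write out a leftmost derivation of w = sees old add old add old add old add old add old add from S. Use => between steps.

S => S old add => S old add old add => S old add old add old add => S old add old add old add old add => S old add old add old add old add old add => S old add old add old add old add old add old add => sees old add old add old add old add old add old add

S => S old add   [S -> S old add]
S old add => S old add old add   [S -> S old add]
S old add old add => S old add old add old add   [S -> S old add]
S old add old add old add => S old add old add old add old add   [S -> S old add]
S old add old add old add old add => S old add old add old add old add old add   [S -> S old add]
S old add old add old add old add old add => S old add old add old add old add old add old add   [S -> S old add]
S old add old add old add old add old add old add => sees old add old add old add old add old add old add   [S -> sees]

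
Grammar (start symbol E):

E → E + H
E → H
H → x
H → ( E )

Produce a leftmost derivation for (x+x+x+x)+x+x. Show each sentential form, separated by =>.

E => E+H => E+H+H => H+H+H => (E)+H+H => (E+H)+H+H => (E+H+H)+H+H => (E+H+H+H)+H+H => (H+H+H+H)+H+H => (x+H+H+H)+H+H => (x+x+H+H)+H+H => (x+x+x+H)+H+H => (x+x+x+x)+H+H => (x+x+x+x)+x+H => (x+x+x+x)+x+x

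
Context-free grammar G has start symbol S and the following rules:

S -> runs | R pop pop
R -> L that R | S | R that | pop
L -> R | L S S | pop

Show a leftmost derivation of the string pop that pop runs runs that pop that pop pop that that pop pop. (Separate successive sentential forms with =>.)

S => R pop pop   [S -> R pop pop]
R pop pop => L that R pop pop   [R -> L that R]
L that R pop pop => pop that R pop pop   [L -> pop]
pop that R pop pop => pop that R that pop pop   [R -> R that]
pop that R that pop pop => pop that R that that pop pop   [R -> R that]
pop that R that that pop pop => pop that S that that pop pop   [R -> S]
pop that S that that pop pop => pop that R pop pop that that pop pop   [S -> R pop pop]
pop that R pop pop that that pop pop => pop that R that pop pop that that pop pop   [R -> R that]
pop that R that pop pop that that pop pop => pop that L that R that pop pop that that pop pop   [R -> L that R]
pop that L that R that pop pop that that pop pop => pop that L S S that R that pop pop that that pop pop   [L -> L S S]
pop that L S S that R that pop pop that that pop pop => pop that pop S S that R that pop pop that that pop pop   [L -> pop]
pop that pop S S that R that pop pop that that pop pop => pop that pop runs S that R that pop pop that that pop pop   [S -> runs]
pop that pop runs S that R that pop pop that that pop pop => pop that pop runs runs that R that pop pop that that pop pop   [S -> runs]
pop that pop runs runs that R that pop pop that that pop pop => pop that pop runs runs that pop that pop pop that that pop pop   [R -> pop]

S => R pop pop => L that R pop pop => pop that R pop pop => pop that R that pop pop => pop that R that that pop pop => pop that S that that pop pop => pop that R pop pop that that pop pop => pop that R that pop pop that that pop pop => pop that L that R that pop pop that that pop pop => pop that L S S that R that pop pop that that pop pop => pop that pop S S that R that pop pop that that pop pop => pop that pop runs S that R that pop pop that that pop pop => pop that pop runs runs that R that pop pop that that pop pop => pop that pop runs runs that pop that pop pop that that pop pop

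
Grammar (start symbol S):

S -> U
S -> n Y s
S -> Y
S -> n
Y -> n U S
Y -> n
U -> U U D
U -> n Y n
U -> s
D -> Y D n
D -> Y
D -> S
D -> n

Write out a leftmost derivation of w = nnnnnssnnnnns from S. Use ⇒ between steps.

S⇒Y⇒nUS⇒nnYnS⇒nnnUSnS⇒nnnnYnSnS⇒nnnnnUSnSnS⇒nnnnnsSnSnS⇒nnnnnsUnSnS⇒nnnnnssnSnS⇒nnnnnssnnnS⇒nnnnnssnnnnYs⇒nnnnnssnnnnns

S ⇒ Y   [S -> Y]
Y ⇒ nUS   [Y -> n U S]
nUS ⇒ nnYnS   [U -> n Y n]
nnYnS ⇒ nnnUSnS   [Y -> n U S]
nnnUSnS ⇒ nnnnYnSnS   [U -> n Y n]
nnnnYnSnS ⇒ nnnnnUSnSnS   [Y -> n U S]
nnnnnUSnSnS ⇒ nnnnnsSnSnS   [U -> s]
nnnnnsSnSnS ⇒ nnnnnsUnSnS   [S -> U]
nnnnnsUnSnS ⇒ nnnnnssnSnS   [U -> s]
nnnnnssnSnS ⇒ nnnnnssnnnS   [S -> n]
nnnnnssnnnS ⇒ nnnnnssnnnnYs   [S -> n Y s]
nnnnnssnnnnYs ⇒ nnnnnssnnnnns   [Y -> n]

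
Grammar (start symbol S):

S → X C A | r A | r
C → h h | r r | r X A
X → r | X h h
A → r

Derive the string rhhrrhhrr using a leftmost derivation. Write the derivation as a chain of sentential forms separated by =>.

S => XCA   [S → X C A]
XCA => XhhCA   [X → X h h]
XhhCA => rhhCA   [X → r]
rhhCA => rhhrXAA   [C → r X A]
rhhrXAA => rhhrXhhAA   [X → X h h]
rhhrXhhAA => rhhrrhhAA   [X → r]
rhhrrhhAA => rhhrrhhrA   [A → r]
rhhrrhhrA => rhhrrhhrr   [A → r]

S => XCA => XhhCA => rhhCA => rhhrXAA => rhhrXhhAA => rhhrrhhAA => rhhrrhhrA => rhhrrhhrr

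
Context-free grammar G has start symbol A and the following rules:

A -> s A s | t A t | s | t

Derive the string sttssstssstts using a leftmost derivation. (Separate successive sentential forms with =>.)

A=>sAs=>stAts=>sttAtts=>sttsAstts=>sttssAsstts=>sttsssAssstts=>sttssstssstts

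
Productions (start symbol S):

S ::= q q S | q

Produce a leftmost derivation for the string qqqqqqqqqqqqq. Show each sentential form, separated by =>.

S => qqS => qqqqS => qqqqqqS => qqqqqqqqS => qqqqqqqqqqS => qqqqqqqqqqqqS => qqqqqqqqqqqqq

S => qqS   [S ::= q q S]
qqS => qqqqS   [S ::= q q S]
qqqqS => qqqqqqS   [S ::= q q S]
qqqqqqS => qqqqqqqqS   [S ::= q q S]
qqqqqqqqS => qqqqqqqqqqS   [S ::= q q S]
qqqqqqqqqqS => qqqqqqqqqqqqS   [S ::= q q S]
qqqqqqqqqqqqS => qqqqqqqqqqqqq   [S ::= q]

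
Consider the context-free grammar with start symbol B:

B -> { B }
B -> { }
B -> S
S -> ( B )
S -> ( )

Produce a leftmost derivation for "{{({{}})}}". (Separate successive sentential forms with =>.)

B=>{B}=>{{B}}=>{{S}}=>{{(B)}}=>{{({B})}}=>{{({{}})}}

B => {B}   [B -> { B }]
{B} => {{B}}   [B -> { B }]
{{B}} => {{S}}   [B -> S]
{{S}} => {{(B)}}   [S -> ( B )]
{{(B)}} => {{({B})}}   [B -> { B }]
{{({B})}} => {{({{}})}}   [B -> { }]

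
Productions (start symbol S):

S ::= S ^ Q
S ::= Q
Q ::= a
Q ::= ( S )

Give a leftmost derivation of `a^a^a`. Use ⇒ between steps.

S ⇒ S^Q ⇒ S^Q^Q ⇒ Q^Q^Q ⇒ a^Q^Q ⇒ a^a^Q ⇒ a^a^a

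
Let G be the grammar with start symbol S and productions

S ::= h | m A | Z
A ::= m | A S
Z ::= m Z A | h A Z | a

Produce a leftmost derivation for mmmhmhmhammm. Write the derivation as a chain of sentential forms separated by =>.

S => Z => mZA => mmZAA => mmmZAAA => mmmhAZAAA => mmmhmZAAA => mmmhmhAZAAA => mmmhmhASZAAA => mmmhmhmSZAAA => mmmhmhmhZAAA => mmmhmhmhaAAA => mmmhmhmhamAA => mmmhmhmhammA => mmmhmhmhammm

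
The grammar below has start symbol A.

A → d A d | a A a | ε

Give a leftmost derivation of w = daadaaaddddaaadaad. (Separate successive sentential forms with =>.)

A=>dAd=>daAad=>daaAaad=>daadAdaad=>daadaAadaad=>daadaaAaadaad=>daadaaaAaaadaad=>daadaaadAdaaadaad=>daadaaaddAddaaadaad=>daadaaaddddaaadaad

A => dAd   [A → d A d]
dAd => daAad   [A → a A a]
daAad => daaAaad   [A → a A a]
daaAaad => daadAdaad   [A → d A d]
daadAdaad => daadaAadaad   [A → a A a]
daadaAadaad => daadaaAaadaad   [A → a A a]
daadaaAaadaad => daadaaaAaaadaad   [A → a A a]
daadaaaAaaadaad => daadaaadAdaaadaad   [A → d A d]
daadaaadAdaaadaad => daadaaaddAddaaadaad   [A → d A d]
daadaaaddAddaaadaad => daadaaaddddaaadaad   [A → ε]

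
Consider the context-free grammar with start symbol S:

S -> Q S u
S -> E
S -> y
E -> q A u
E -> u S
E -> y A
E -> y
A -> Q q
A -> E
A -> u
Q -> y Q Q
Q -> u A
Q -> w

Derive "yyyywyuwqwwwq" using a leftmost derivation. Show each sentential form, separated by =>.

S=>E=>yA=>yQq=>yyQQq=>yyyQQQq=>yyyyQQQQq=>yyyywQQQq=>yyyywyQQQQq=>yyyywyuAQQQq=>yyyywyuQqQQQq=>yyyywyuwqQQQq=>yyyywyuwqwQQq=>yyyywyuwqwwQq=>yyyywyuwqwwwq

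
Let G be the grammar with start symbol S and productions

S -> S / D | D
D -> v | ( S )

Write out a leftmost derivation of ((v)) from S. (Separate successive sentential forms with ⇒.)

S⇒D⇒(S)⇒(D)⇒((S))⇒((D))⇒((v))

S ⇒ D   [S -> D]
D ⇒ (S)   [D -> ( S )]
(S) ⇒ (D)   [S -> D]
(D) ⇒ ((S))   [D -> ( S )]
((S)) ⇒ ((D))   [S -> D]
((D)) ⇒ ((v))   [D -> v]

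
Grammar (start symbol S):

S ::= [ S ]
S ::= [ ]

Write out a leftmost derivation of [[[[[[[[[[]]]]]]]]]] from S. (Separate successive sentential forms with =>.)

S => [S] => [[S]] => [[[S]]] => [[[[S]]]] => [[[[[S]]]]] => [[[[[[S]]]]]] => [[[[[[[S]]]]]]] => [[[[[[[[S]]]]]]]] => [[[[[[[[[S]]]]]]]]] => [[[[[[[[[[]]]]]]]]]]

S => [S]   [S ::= [ S ]]
[S] => [[S]]   [S ::= [ S ]]
[[S]] => [[[S]]]   [S ::= [ S ]]
[[[S]]] => [[[[S]]]]   [S ::= [ S ]]
[[[[S]]]] => [[[[[S]]]]]   [S ::= [ S ]]
[[[[[S]]]]] => [[[[[[S]]]]]]   [S ::= [ S ]]
[[[[[[S]]]]]] => [[[[[[[S]]]]]]]   [S ::= [ S ]]
[[[[[[[S]]]]]]] => [[[[[[[[S]]]]]]]]   [S ::= [ S ]]
[[[[[[[[S]]]]]]]] => [[[[[[[[[S]]]]]]]]]   [S ::= [ S ]]
[[[[[[[[[S]]]]]]]]] => [[[[[[[[[[]]]]]]]]]]   [S ::= [ ]]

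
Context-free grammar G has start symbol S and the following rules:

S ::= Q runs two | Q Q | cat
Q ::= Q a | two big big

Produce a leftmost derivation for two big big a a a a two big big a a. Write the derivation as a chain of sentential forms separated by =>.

S => Q Q => Q a Q => Q a a Q => Q a a a Q => Q a a a a Q => two big big a a a a Q => two big big a a a a Q a => two big big a a a a Q a a => two big big a a a a two big big a a

S => Q Q   [S ::= Q Q]
Q Q => Q a Q   [Q ::= Q a]
Q a Q => Q a a Q   [Q ::= Q a]
Q a a Q => Q a a a Q   [Q ::= Q a]
Q a a a Q => Q a a a a Q   [Q ::= Q a]
Q a a a a Q => two big big a a a a Q   [Q ::= two big big]
two big big a a a a Q => two big big a a a a Q a   [Q ::= Q a]
two big big a a a a Q a => two big big a a a a Q a a   [Q ::= Q a]
two big big a a a a Q a a => two big big a a a a two big big a a   [Q ::= two big big]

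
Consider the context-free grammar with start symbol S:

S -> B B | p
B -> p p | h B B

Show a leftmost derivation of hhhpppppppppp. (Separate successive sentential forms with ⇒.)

S ⇒ BB ⇒ hBBB ⇒ hhBBBB ⇒ hhhBBBBB ⇒ hhhppBBBB ⇒ hhhppppBBB ⇒ hhhppppppBB ⇒ hhhppppppppB ⇒ hhhpppppppppp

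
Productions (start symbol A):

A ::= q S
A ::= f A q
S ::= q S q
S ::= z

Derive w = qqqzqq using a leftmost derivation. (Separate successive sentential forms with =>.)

A => qS   [A ::= q S]
qS => qqSq   [S ::= q S q]
qqSq => qqqSqq   [S ::= q S q]
qqqSqq => qqqzqq   [S ::= z]

A => qS => qqSq => qqqSqq => qqqzqq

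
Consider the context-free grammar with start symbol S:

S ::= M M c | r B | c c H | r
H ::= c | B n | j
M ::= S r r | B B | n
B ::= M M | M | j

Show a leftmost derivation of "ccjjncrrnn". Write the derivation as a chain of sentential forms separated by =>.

S => ccH => ccBn => ccMMn => ccSrrMn => ccMMcrrMn => ccBBMcrrMn => ccjBMcrrMn => ccjjMcrrMn => ccjjncrrMn => ccjjncrrnn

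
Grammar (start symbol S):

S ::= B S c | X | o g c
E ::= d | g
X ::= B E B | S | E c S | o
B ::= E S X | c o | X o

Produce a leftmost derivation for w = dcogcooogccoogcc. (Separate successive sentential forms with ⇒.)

S ⇒ BSc   [S ::= B S c]
BSc ⇒ ESXSc   [B ::= E S X]
ESXSc ⇒ dSXSc   [E ::= d]
dSXSc ⇒ dBScXSc   [S ::= B S c]
dBScXSc ⇒ dXoScXSc   [B ::= X o]
dXoScXSc ⇒ dBEBoScXSc   [X ::= B E B]
dBEBoScXSc ⇒ dcoEBoScXSc   [B ::= c o]
dcoEBoScXSc ⇒ dcogBoScXSc   [E ::= g]
dcogBoScXSc ⇒ dcogcooScXSc   [B ::= c o]
dcogcooScXSc ⇒ dcogcooogccXSc   [S ::= o g c]
dcogcooogccXSc ⇒ dcogcooogccoSc   [X ::= o]
dcogcooogccoSc ⇒ dcogcooogccoogcc   [S ::= o g c]

S ⇒ BSc ⇒ ESXSc ⇒ dSXSc ⇒ dBScXSc ⇒ dXoScXSc ⇒ dBEBoScXSc ⇒ dcoEBoScXSc ⇒ dcogBoScXSc ⇒ dcogcooScXSc ⇒ dcogcooogccXSc ⇒ dcogcooogccoSc ⇒ dcogcooogccoogcc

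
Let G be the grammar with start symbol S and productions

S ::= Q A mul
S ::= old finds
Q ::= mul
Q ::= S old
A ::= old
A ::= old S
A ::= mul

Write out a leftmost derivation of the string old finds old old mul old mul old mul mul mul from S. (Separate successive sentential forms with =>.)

S => Q A mul => S old A mul => old finds old A mul => old finds old old S mul => old finds old old Q A mul mul => old finds old old S old A mul mul => old finds old old Q A mul old A mul mul => old finds old old mul A mul old A mul mul => old finds old old mul old mul old A mul mul => old finds old old mul old mul old mul mul mul

S => Q A mul   [S ::= Q A mul]
Q A mul => S old A mul   [Q ::= S old]
S old A mul => old finds old A mul   [S ::= old finds]
old finds old A mul => old finds old old S mul   [A ::= old S]
old finds old old S mul => old finds old old Q A mul mul   [S ::= Q A mul]
old finds old old Q A mul mul => old finds old old S old A mul mul   [Q ::= S old]
old finds old old S old A mul mul => old finds old old Q A mul old A mul mul   [S ::= Q A mul]
old finds old old Q A mul old A mul mul => old finds old old mul A mul old A mul mul   [Q ::= mul]
old finds old old mul A mul old A mul mul => old finds old old mul old mul old A mul mul   [A ::= old]
old finds old old mul old mul old A mul mul => old finds old old mul old mul old mul mul mul   [A ::= mul]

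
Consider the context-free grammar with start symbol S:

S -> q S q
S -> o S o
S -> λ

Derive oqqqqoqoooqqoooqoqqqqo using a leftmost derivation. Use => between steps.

S => oSo   [S -> o S o]
oSo => oqSqo   [S -> q S q]
oqSqo => oqqSqqo   [S -> q S q]
oqqSqqo => oqqqSqqqo   [S -> q S q]
oqqqSqqqo => oqqqqSqqqqo   [S -> q S q]
oqqqqSqqqqo => oqqqqoSoqqqqo   [S -> o S o]
oqqqqoSoqqqqo => oqqqqoqSqoqqqqo   [S -> q S q]
oqqqqoqSqoqqqqo => oqqqqoqoSoqoqqqqo   [S -> o S o]
oqqqqoqoSoqoqqqqo => oqqqqoqooSooqoqqqqo   [S -> o S o]
oqqqqoqooSooqoqqqqo => oqqqqoqoooSoooqoqqqqo   [S -> o S o]
oqqqqoqoooSoooqoqqqqo => oqqqqoqoooqSqoooqoqqqqo   [S -> q S q]
oqqqqoqoooqSqoooqoqqqqo => oqqqqoqoooqqoooqoqqqqo   [S -> λ]

S => oSo => oqSqo => oqqSqqo => oqqqSqqqo => oqqqqSqqqqo => oqqqqoSoqqqqo => oqqqqoqSqoqqqqo => oqqqqoqoSoqoqqqqo => oqqqqoqooSooqoqqqqo => oqqqqoqoooSoooqoqqqqo => oqqqqoqoooqSqoooqoqqqqo => oqqqqoqoooqqoooqoqqqqo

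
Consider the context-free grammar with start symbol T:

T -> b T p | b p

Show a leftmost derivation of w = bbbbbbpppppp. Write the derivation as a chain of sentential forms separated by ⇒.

T ⇒ bTp   [T -> b T p]
bTp ⇒ bbTpp   [T -> b T p]
bbTpp ⇒ bbbTppp   [T -> b T p]
bbbTppp ⇒ bbbbTpppp   [T -> b T p]
bbbbTpppp ⇒ bbbbbTppppp   [T -> b T p]
bbbbbTppppp ⇒ bbbbbbpppppp   [T -> b p]

T ⇒ bTp ⇒ bbTpp ⇒ bbbTppp ⇒ bbbbTpppp ⇒ bbbbbTppppp ⇒ bbbbbbpppppp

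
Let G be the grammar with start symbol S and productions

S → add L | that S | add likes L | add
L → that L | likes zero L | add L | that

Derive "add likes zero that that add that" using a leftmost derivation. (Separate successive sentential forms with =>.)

S => add L   [S → add L]
add L => add likes zero L   [L → likes zero L]
add likes zero L => add likes zero that L   [L → that L]
add likes zero that L => add likes zero that that L   [L → that L]
add likes zero that that L => add likes zero that that add L   [L → add L]
add likes zero that that add L => add likes zero that that add that   [L → that]

S => add L => add likes zero L => add likes zero that L => add likes zero that that L => add likes zero that that add L => add likes zero that that add that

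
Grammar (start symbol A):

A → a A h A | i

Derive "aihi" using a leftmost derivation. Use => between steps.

A => aAhA   [A → a A h A]
aAhA => aihA   [A → i]
aihA => aihi   [A → i]

A=>aAhA=>aihA=>aihi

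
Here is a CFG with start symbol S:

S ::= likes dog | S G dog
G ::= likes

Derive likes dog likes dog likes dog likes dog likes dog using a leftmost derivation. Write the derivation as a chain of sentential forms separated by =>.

S => S G dog   [S ::= S G dog]
S G dog => S G dog G dog   [S ::= S G dog]
S G dog G dog => S G dog G dog G dog   [S ::= S G dog]
S G dog G dog G dog => S G dog G dog G dog G dog   [S ::= S G dog]
S G dog G dog G dog G dog => likes dog G dog G dog G dog G dog   [S ::= likes dog]
likes dog G dog G dog G dog G dog => likes dog likes dog G dog G dog G dog   [G ::= likes]
likes dog likes dog G dog G dog G dog => likes dog likes dog likes dog G dog G dog   [G ::= likes]
likes dog likes dog likes dog G dog G dog => likes dog likes dog likes dog likes dog G dog   [G ::= likes]
likes dog likes dog likes dog likes dog G dog => likes dog likes dog likes dog likes dog likes dog   [G ::= likes]

S => S G dog => S G dog G dog => S G dog G dog G dog => S G dog G dog G dog G dog => likes dog G dog G dog G dog G dog => likes dog likes dog G dog G dog G dog => likes dog likes dog likes dog G dog G dog => likes dog likes dog likes dog likes dog G dog => likes dog likes dog likes dog likes dog likes dog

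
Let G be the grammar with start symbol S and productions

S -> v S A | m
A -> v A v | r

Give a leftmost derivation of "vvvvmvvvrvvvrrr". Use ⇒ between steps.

S ⇒ vSA ⇒ vvSAA ⇒ vvvSAAA ⇒ vvvvSAAAA ⇒ vvvvmAAAA ⇒ vvvvmvAvAAA ⇒ vvvvmvvAvvAAA ⇒ vvvvmvvvAvvvAAA ⇒ vvvvmvvvrvvvAAA ⇒ vvvvmvvvrvvvrAA ⇒ vvvvmvvvrvvvrrA ⇒ vvvvmvvvrvvvrrr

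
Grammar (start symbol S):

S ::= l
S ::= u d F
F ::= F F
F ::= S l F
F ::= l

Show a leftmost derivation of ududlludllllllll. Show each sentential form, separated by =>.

S => udF   [S ::= u d F]
udF => udSlF   [F ::= S l F]
udSlF => ududFlF   [S ::= u d F]
ududFlF => ududSlFlF   [F ::= S l F]
ududSlFlF => ududllFlF   [S ::= l]
ududllFlF => ududllSlFlF   [F ::= S l F]
ududllSlFlF => ududlludFlFlF   [S ::= u d F]
ududlludFlFlF => ududlludFFlFlF   [F ::= F F]
ududlludFFlFlF => ududlludSlFFlFlF   [F ::= S l F]
ududlludSlFFlFlF => ududlludllFFlFlF   [S ::= l]
ududlludllFFlFlF => ududlludlllFlFlF   [F ::= l]
ududlludlllFlFlF => ududlludlllllFlF   [F ::= l]
ududlludlllllFlF => ududlludlllllllF   [F ::= l]
ududlludlllllllF => ududlludllllllll   [F ::= l]

S => udF => udSlF => ududFlF => ududSlFlF => ududllFlF => ududllSlFlF => ududlludFlFlF => ududlludFFlFlF => ududlludSlFFlFlF => ududlludllFFlFlF => ududlludlllFlFlF => ududlludlllllFlF => ududlludlllllllF => ududlludllllllll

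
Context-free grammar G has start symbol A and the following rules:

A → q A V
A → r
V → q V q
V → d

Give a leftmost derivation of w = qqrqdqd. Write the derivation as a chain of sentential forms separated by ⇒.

A ⇒ qAV ⇒ qqAVV ⇒ qqrVV ⇒ qqrqVqV ⇒ qqrqdqV ⇒ qqrqdqd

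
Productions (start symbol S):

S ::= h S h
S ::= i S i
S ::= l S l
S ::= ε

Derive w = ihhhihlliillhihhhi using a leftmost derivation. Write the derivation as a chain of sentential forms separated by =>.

S => iSi => ihShi => ihhShhi => ihhhShhhi => ihhhiSihhhi => ihhhihShihhhi => ihhhihlSlhihhhi => ihhhihllSllhihhhi => ihhhihlliSillhihhhi => ihhhihlliillhihhhi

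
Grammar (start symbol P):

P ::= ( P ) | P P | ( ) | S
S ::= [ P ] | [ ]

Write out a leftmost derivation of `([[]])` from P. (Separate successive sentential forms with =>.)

P => (P)   [P ::= ( P )]
(P) => (S)   [P ::= S]
(S) => ([P])   [S ::= [ P ]]
([P]) => ([S])   [P ::= S]
([S]) => ([[]])   [S ::= [ ]]

P => (P) => (S) => ([P]) => ([S]) => ([[]])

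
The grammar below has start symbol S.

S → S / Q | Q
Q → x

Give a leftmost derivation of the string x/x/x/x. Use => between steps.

S => S/Q => S/Q/Q => S/Q/Q/Q => Q/Q/Q/Q => x/Q/Q/Q => x/x/Q/Q => x/x/x/Q => x/x/x/x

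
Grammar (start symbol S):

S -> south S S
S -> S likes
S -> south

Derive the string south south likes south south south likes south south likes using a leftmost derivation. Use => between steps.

S => S likes   [S -> S likes]
S likes => south S S likes   [S -> south S S]
south S S likes => south S likes S likes   [S -> S likes]
south S likes S likes => south south likes S likes   [S -> south]
south south likes S likes => south south likes south S S likes   [S -> south S S]
south south likes south S S likes => south south likes south south S S S likes   [S -> south S S]
south south likes south south S S S likes => south south likes south south S likes S S likes   [S -> S likes]
south south likes south south S likes S S likes => south south likes south south south likes S S likes   [S -> south]
south south likes south south south likes S S likes => south south likes south south south likes south S likes   [S -> south]
south south likes south south south likes south S likes => south south likes south south south likes south south likes   [S -> south]

S => S likes => south S S likes => south S likes S likes => south south likes S likes => south south likes south S S likes => south south likes south south S S S likes => south south likes south south S likes S S likes => south south likes south south south likes S S likes => south south likes south south south likes south S likes => south south likes south south south likes south south likes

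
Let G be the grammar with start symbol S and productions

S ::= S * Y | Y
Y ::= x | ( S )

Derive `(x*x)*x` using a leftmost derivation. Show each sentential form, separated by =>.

S => S*Y   [S ::= S * Y]
S*Y => Y*Y   [S ::= Y]
Y*Y => (S)*Y   [Y ::= ( S )]
(S)*Y => (S*Y)*Y   [S ::= S * Y]
(S*Y)*Y => (Y*Y)*Y   [S ::= Y]
(Y*Y)*Y => (x*Y)*Y   [Y ::= x]
(x*Y)*Y => (x*x)*Y   [Y ::= x]
(x*x)*Y => (x*x)*x   [Y ::= x]

S=>S*Y=>Y*Y=>(S)*Y=>(S*Y)*Y=>(Y*Y)*Y=>(x*Y)*Y=>(x*x)*Y=>(x*x)*x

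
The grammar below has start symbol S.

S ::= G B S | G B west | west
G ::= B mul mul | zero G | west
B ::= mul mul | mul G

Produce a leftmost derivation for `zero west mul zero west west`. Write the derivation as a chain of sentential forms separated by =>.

S => G B west => zero G B west => zero west B west => zero west mul G west => zero west mul zero G west => zero west mul zero west west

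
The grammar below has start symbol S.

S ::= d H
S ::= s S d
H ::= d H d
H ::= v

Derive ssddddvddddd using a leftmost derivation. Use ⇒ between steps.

S ⇒ sSd ⇒ ssSdd ⇒ ssdHdd ⇒ ssddHddd ⇒ ssdddHdddd ⇒ ssddddHddddd ⇒ ssddddvddddd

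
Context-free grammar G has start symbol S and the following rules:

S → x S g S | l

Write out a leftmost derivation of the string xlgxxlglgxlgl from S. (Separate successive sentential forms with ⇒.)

S ⇒ xSgS   [S → x S g S]
xSgS ⇒ xlgS   [S → l]
xlgS ⇒ xlgxSgS   [S → x S g S]
xlgxSgS ⇒ xlgxxSgSgS   [S → x S g S]
xlgxxSgSgS ⇒ xlgxxlgSgS   [S → l]
xlgxxlgSgS ⇒ xlgxxlglgS   [S → l]
xlgxxlglgS ⇒ xlgxxlglgxSgS   [S → x S g S]
xlgxxlglgxSgS ⇒ xlgxxlglgxlgS   [S → l]
xlgxxlglgxlgS ⇒ xlgxxlglgxlgl   [S → l]

S⇒xSgS⇒xlgS⇒xlgxSgS⇒xlgxxSgSgS⇒xlgxxlgSgS⇒xlgxxlglgS⇒xlgxxlglgxSgS⇒xlgxxlglgxlgS⇒xlgxxlglgxlgl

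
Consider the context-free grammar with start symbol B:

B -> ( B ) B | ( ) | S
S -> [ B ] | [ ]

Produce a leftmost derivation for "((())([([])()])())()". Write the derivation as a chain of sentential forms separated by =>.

B=>(B)B=>((B)B)B=>((())B)B=>((())(B)B)B=>((())(S)B)B=>((())([B])B)B=>((())([(B)B])B)B=>((())([(S)B])B)B=>((())([([])B])B)B=>((())([([])()])B)B=>((())([([])()])())B=>((())([([])()])())()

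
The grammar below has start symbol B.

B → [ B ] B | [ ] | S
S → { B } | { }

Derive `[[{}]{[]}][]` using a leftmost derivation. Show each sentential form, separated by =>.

B => [B]B => [[B]B]B => [[S]B]B => [[{}]B]B => [[{}]S]B => [[{}]{B}]B => [[{}]{[]}]B => [[{}]{[]}][]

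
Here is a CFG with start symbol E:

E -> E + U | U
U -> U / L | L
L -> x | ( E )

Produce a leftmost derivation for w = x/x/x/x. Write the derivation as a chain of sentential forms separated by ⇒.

E ⇒ U ⇒ U/L ⇒ U/L/L ⇒ U/L/L/L ⇒ L/L/L/L ⇒ x/L/L/L ⇒ x/x/L/L ⇒ x/x/x/L ⇒ x/x/x/x

E ⇒ U   [E -> U]
U ⇒ U/L   [U -> U / L]
U/L ⇒ U/L/L   [U -> U / L]
U/L/L ⇒ U/L/L/L   [U -> U / L]
U/L/L/L ⇒ L/L/L/L   [U -> L]
L/L/L/L ⇒ x/L/L/L   [L -> x]
x/L/L/L ⇒ x/x/L/L   [L -> x]
x/x/L/L ⇒ x/x/x/L   [L -> x]
x/x/x/L ⇒ x/x/x/x   [L -> x]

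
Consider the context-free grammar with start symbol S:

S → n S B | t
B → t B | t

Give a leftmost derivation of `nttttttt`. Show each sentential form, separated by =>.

S => nSB   [S → n S B]
nSB => ntB   [S → t]
ntB => nttB   [B → t B]
nttB => ntttB   [B → t B]
ntttB => nttttB   [B → t B]
nttttB => ntttttB   [B → t B]
ntttttB => nttttttB   [B → t B]
nttttttB => nttttttt   [B → t]

S => nSB => ntB => nttB => ntttB => nttttB => ntttttB => nttttttB => nttttttt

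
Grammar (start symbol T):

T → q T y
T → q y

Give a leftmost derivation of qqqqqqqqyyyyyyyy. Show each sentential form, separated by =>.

T => qTy => qqTyy => qqqTyyy => qqqqTyyyy => qqqqqTyyyyy => qqqqqqTyyyyyy => qqqqqqqTyyyyyyy => qqqqqqqqyyyyyyyy

T => qTy   [T → q T y]
qTy => qqTyy   [T → q T y]
qqTyy => qqqTyyy   [T → q T y]
qqqTyyy => qqqqTyyyy   [T → q T y]
qqqqTyyyy => qqqqqTyyyyy   [T → q T y]
qqqqqTyyyyy => qqqqqqTyyyyyy   [T → q T y]
qqqqqqTyyyyyy => qqqqqqqTyyyyyyy   [T → q T y]
qqqqqqqTyyyyyyy => qqqqqqqqyyyyyyyy   [T → q y]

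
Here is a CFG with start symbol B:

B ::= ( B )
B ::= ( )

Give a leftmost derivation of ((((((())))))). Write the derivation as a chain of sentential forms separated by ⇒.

B⇒(B)⇒((B))⇒(((B)))⇒((((B))))⇒(((((B)))))⇒((((((B))))))⇒((((((()))))))

B ⇒ (B)   [B ::= ( B )]
(B) ⇒ ((B))   [B ::= ( B )]
((B)) ⇒ (((B)))   [B ::= ( B )]
(((B))) ⇒ ((((B))))   [B ::= ( B )]
((((B)))) ⇒ (((((B)))))   [B ::= ( B )]
(((((B))))) ⇒ ((((((B))))))   [B ::= ( B )]
((((((B)))))) ⇒ ((((((()))))))   [B ::= ( )]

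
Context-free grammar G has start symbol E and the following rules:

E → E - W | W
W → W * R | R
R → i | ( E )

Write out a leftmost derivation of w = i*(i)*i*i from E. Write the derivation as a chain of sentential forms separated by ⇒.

E ⇒ W   [E → W]
W ⇒ W*R   [W → W * R]
W*R ⇒ W*R*R   [W → W * R]
W*R*R ⇒ W*R*R*R   [W → W * R]
W*R*R*R ⇒ R*R*R*R   [W → R]
R*R*R*R ⇒ i*R*R*R   [R → i]
i*R*R*R ⇒ i*(E)*R*R   [R → ( E )]
i*(E)*R*R ⇒ i*(W)*R*R   [E → W]
i*(W)*R*R ⇒ i*(R)*R*R   [W → R]
i*(R)*R*R ⇒ i*(i)*R*R   [R → i]
i*(i)*R*R ⇒ i*(i)*i*R   [R → i]
i*(i)*i*R ⇒ i*(i)*i*i   [R → i]

E ⇒ W ⇒ W*R ⇒ W*R*R ⇒ W*R*R*R ⇒ R*R*R*R ⇒ i*R*R*R ⇒ i*(E)*R*R ⇒ i*(W)*R*R ⇒ i*(R)*R*R ⇒ i*(i)*R*R ⇒ i*(i)*i*R ⇒ i*(i)*i*i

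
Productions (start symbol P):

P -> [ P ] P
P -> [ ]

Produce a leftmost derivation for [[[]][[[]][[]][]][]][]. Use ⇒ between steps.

P ⇒ [P]P ⇒ [[P]P]P ⇒ [[[]]P]P ⇒ [[[]][P]P]P ⇒ [[[]][[P]P]P]P ⇒ [[[]][[[]]P]P]P ⇒ [[[]][[[]][P]P]P]P ⇒ [[[]][[[]][[]]P]P]P ⇒ [[[]][[[]][[]][]]P]P ⇒ [[[]][[[]][[]][]][]]P ⇒ [[[]][[[]][[]][]][]][]

P ⇒ [P]P   [P -> [ P ] P]
[P]P ⇒ [[P]P]P   [P -> [ P ] P]
[[P]P]P ⇒ [[[]]P]P   [P -> [ ]]
[[[]]P]P ⇒ [[[]][P]P]P   [P -> [ P ] P]
[[[]][P]P]P ⇒ [[[]][[P]P]P]P   [P -> [ P ] P]
[[[]][[P]P]P]P ⇒ [[[]][[[]]P]P]P   [P -> [ ]]
[[[]][[[]]P]P]P ⇒ [[[]][[[]][P]P]P]P   [P -> [ P ] P]
[[[]][[[]][P]P]P]P ⇒ [[[]][[[]][[]]P]P]P   [P -> [ ]]
[[[]][[[]][[]]P]P]P ⇒ [[[]][[[]][[]][]]P]P   [P -> [ ]]
[[[]][[[]][[]][]]P]P ⇒ [[[]][[[]][[]][]][]]P   [P -> [ ]]
[[[]][[[]][[]][]][]]P ⇒ [[[]][[[]][[]][]][]][]   [P -> [ ]]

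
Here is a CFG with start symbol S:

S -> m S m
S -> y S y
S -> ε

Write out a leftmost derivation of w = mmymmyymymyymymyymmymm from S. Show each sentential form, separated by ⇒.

S ⇒ mSm ⇒ mmSmm ⇒ mmySymm ⇒ mmymSmymm ⇒ mmymmSmmymm ⇒ mmymmySymmymm ⇒ mmymmyySyymmymm ⇒ mmymmyymSmyymmymm ⇒ mmymmyymySymyymmymm ⇒ mmymmyymymSmymyymmymm ⇒ mmymmyymymySymymyymmymm ⇒ mmymmyymymyymymyymmymm

S ⇒ mSm   [S -> m S m]
mSm ⇒ mmSmm   [S -> m S m]
mmSmm ⇒ mmySymm   [S -> y S y]
mmySymm ⇒ mmymSmymm   [S -> m S m]
mmymSmymm ⇒ mmymmSmmymm   [S -> m S m]
mmymmSmmymm ⇒ mmymmySymmymm   [S -> y S y]
mmymmySymmymm ⇒ mmymmyySyymmymm   [S -> y S y]
mmymmyySyymmymm ⇒ mmymmyymSmyymmymm   [S -> m S m]
mmymmyymSmyymmymm ⇒ mmymmyymySymyymmymm   [S -> y S y]
mmymmyymySymyymmymm ⇒ mmymmyymymSmymyymmymm   [S -> m S m]
mmymmyymymSmymyymmymm ⇒ mmymmyymymySymymyymmymm   [S -> y S y]
mmymmyymymySymymyymmymm ⇒ mmymmyymymyymymyymmymm   [S -> ε]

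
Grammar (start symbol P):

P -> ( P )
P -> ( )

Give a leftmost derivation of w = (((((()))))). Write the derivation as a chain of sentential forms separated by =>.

P => (P)   [P -> ( P )]
(P) => ((P))   [P -> ( P )]
((P)) => (((P)))   [P -> ( P )]
(((P))) => ((((P))))   [P -> ( P )]
((((P)))) => (((((P)))))   [P -> ( P )]
(((((P))))) => (((((())))))   [P -> ( )]

P=>(P)=>((P))=>(((P)))=>((((P))))=>(((((P)))))=>(((((())))))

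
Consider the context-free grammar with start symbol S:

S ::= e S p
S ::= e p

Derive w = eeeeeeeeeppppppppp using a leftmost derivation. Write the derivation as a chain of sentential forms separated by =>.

S => eSp   [S ::= e S p]
eSp => eeSpp   [S ::= e S p]
eeSpp => eeeSppp   [S ::= e S p]
eeeSppp => eeeeSpppp   [S ::= e S p]
eeeeSpppp => eeeeeSppppp   [S ::= e S p]
eeeeeSppppp => eeeeeeSpppppp   [S ::= e S p]
eeeeeeSpppppp => eeeeeeeSppppppp   [S ::= e S p]
eeeeeeeSppppppp => eeeeeeeeSpppppppp   [S ::= e S p]
eeeeeeeeSpppppppp => eeeeeeeeeppppppppp   [S ::= e p]

S=>eSp=>eeSpp=>eeeSppp=>eeeeSpppp=>eeeeeSppppp=>eeeeeeSpppppp=>eeeeeeeSppppppp=>eeeeeeeeSpppppppp=>eeeeeeeeeppppppppp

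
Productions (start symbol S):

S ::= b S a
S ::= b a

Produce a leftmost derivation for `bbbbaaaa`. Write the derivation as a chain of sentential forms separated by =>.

S => bSa => bbSaa => bbbSaaa => bbbbaaaa

S => bSa   [S ::= b S a]
bSa => bbSaa   [S ::= b S a]
bbSaa => bbbSaaa   [S ::= b S a]
bbbSaaa => bbbbaaaa   [S ::= b a]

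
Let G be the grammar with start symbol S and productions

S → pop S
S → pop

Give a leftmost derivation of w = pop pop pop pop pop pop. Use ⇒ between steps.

S ⇒ pop S ⇒ pop pop S ⇒ pop pop pop S ⇒ pop pop pop pop S ⇒ pop pop pop pop pop S ⇒ pop pop pop pop pop pop

S ⇒ pop S   [S → pop S]
pop S ⇒ pop pop S   [S → pop S]
pop pop S ⇒ pop pop pop S   [S → pop S]
pop pop pop S ⇒ pop pop pop pop S   [S → pop S]
pop pop pop pop S ⇒ pop pop pop pop pop S   [S → pop S]
pop pop pop pop pop S ⇒ pop pop pop pop pop pop   [S → pop]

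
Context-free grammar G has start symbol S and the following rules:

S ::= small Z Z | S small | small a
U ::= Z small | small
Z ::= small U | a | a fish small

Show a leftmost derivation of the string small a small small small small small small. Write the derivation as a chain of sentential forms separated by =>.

S => S small => S small small => small Z Z small small => small a Z small small => small a small U small small => small a small Z small small small => small a small small U small small small => small a small small small small small small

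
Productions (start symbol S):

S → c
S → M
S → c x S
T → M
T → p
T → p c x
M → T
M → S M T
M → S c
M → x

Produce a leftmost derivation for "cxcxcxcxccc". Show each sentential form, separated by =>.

S => M   [S → M]
M => Sc   [M → S c]
Sc => cxSc   [S → c x S]
cxSc => cxcxSc   [S → c x S]
cxcxSc => cxcxMc   [S → M]
cxcxMc => cxcxScc   [M → S c]
cxcxScc => cxcxcxScc   [S → c x S]
cxcxcxScc => cxcxcxcxScc   [S → c x S]
cxcxcxcxScc => cxcxcxcxccc   [S → c]

S => M => Sc => cxSc => cxcxSc => cxcxMc => cxcxScc => cxcxcxScc => cxcxcxcxScc => cxcxcxcxccc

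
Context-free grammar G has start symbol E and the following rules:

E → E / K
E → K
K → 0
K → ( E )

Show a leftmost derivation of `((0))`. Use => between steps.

E=>K=>(E)=>(K)=>((E))=>((K))=>((0))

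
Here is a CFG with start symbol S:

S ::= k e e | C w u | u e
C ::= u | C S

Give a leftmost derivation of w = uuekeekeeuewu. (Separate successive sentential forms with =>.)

S => Cwu => CSwu => CSSwu => CSSSwu => CSSSSwu => uSSSSwu => uueSSSwu => uuekeeSSwu => uuekeekeeSwu => uuekeekeeuewu

S => Cwu   [S ::= C w u]
Cwu => CSwu   [C ::= C S]
CSwu => CSSwu   [C ::= C S]
CSSwu => CSSSwu   [C ::= C S]
CSSSwu => CSSSSwu   [C ::= C S]
CSSSSwu => uSSSSwu   [C ::= u]
uSSSSwu => uueSSSwu   [S ::= u e]
uueSSSwu => uuekeeSSwu   [S ::= k e e]
uuekeeSSwu => uuekeekeeSwu   [S ::= k e e]
uuekeekeeSwu => uuekeekeeuewu   [S ::= u e]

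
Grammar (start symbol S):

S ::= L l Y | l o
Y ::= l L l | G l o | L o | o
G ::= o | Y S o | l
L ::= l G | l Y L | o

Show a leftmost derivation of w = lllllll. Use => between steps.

S => LlY => lGlY => lllY => llllLl => lllllGl => lllllll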